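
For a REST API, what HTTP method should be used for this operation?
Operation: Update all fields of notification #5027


GET = read, POST = create, PUT = update/replace, DELETE = remove
This operation is an update/replace.
PUT


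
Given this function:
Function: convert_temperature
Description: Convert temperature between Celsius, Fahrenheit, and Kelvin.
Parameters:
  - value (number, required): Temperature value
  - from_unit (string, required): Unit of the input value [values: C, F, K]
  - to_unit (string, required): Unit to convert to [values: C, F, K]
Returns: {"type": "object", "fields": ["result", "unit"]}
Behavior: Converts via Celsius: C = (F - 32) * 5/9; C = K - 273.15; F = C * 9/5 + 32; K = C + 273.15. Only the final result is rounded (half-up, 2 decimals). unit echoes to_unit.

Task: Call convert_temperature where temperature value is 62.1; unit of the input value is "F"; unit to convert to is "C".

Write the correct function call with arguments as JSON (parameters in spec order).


Mapping each described value to its parameter name:
  'Temperature value' -> value = 62.1
  'Unit of the input value' -> from_unit = "F"
  'Unit to convert to' -> to_unit = "C"
convert_temperature({"value": 62.1, "from_unit": "F", "to_unit": "C"})


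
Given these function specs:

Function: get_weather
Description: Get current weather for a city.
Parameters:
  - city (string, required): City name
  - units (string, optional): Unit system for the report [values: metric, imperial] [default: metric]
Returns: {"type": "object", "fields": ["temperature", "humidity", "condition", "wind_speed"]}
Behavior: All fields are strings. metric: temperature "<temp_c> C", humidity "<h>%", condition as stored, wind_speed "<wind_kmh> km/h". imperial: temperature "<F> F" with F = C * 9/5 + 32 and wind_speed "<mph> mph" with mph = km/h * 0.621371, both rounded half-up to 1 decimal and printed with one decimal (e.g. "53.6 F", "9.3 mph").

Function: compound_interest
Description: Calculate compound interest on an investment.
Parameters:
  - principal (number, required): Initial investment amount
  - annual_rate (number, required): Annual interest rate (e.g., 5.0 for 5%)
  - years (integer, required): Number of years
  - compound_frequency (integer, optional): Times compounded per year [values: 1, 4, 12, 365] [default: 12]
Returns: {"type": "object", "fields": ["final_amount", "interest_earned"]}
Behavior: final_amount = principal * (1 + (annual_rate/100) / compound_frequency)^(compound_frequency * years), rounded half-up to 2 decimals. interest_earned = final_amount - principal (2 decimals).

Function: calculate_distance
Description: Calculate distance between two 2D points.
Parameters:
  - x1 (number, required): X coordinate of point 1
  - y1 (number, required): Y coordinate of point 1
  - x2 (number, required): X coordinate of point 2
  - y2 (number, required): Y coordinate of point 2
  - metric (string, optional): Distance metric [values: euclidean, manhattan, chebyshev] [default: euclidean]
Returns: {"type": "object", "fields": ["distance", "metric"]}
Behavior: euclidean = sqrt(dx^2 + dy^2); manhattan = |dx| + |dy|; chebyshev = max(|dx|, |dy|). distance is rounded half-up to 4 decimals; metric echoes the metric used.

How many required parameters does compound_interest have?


Parameters of compound_interest: principal (required), annual_rate (required), years (required), compound_frequency (optional)
Required count:
3


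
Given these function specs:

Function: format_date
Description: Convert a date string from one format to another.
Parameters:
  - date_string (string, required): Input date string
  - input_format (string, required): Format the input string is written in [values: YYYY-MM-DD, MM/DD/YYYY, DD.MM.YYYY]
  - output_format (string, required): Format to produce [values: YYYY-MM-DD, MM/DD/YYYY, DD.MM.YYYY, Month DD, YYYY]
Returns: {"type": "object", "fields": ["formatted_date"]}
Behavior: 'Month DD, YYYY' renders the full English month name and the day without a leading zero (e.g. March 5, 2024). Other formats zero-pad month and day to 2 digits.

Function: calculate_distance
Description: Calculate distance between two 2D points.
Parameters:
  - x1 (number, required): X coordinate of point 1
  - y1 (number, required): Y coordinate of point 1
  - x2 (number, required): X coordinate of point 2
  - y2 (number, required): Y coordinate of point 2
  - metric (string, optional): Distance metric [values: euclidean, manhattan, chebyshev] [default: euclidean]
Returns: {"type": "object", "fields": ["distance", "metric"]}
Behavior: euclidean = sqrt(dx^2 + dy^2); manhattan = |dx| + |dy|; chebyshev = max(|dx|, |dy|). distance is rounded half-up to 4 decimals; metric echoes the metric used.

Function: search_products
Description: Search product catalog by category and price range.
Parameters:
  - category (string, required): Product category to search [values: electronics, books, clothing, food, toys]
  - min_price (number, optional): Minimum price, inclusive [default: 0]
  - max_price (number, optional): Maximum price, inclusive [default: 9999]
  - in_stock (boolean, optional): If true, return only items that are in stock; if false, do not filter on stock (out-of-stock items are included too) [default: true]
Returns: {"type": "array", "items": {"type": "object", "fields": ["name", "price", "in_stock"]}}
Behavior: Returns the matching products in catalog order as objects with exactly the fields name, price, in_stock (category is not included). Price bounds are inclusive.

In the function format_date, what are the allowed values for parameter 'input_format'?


The format_date spec declares:
  - input_format (string, required): Format the input string is written in [values: YYYY-MM-DD, MM/DD/YYYY, DD.MM.YYYY]
Allowed values:
YYYY-MM-DD, MM/DD/YYYY, DD.MM.YYYY


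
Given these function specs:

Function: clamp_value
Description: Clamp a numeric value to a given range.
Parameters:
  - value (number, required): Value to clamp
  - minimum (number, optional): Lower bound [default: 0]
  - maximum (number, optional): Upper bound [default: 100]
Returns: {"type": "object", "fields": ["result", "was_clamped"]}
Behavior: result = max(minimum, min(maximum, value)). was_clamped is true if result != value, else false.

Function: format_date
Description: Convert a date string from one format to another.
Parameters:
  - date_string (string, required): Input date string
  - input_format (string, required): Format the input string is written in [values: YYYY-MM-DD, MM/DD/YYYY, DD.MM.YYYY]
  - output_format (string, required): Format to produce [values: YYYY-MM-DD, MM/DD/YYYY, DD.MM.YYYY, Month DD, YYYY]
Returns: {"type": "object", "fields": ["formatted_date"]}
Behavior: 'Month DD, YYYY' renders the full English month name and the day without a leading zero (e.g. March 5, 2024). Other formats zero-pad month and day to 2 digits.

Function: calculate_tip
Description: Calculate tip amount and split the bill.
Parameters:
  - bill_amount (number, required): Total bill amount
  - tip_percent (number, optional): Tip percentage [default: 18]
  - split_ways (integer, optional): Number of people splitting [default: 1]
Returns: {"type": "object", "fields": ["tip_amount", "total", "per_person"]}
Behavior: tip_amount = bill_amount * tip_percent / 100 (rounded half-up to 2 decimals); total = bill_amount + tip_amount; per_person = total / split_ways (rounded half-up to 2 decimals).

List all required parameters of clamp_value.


Parameters of clamp_value and their required/optional flag:
  value: required
  minimum: optional
  maximum: optional
value


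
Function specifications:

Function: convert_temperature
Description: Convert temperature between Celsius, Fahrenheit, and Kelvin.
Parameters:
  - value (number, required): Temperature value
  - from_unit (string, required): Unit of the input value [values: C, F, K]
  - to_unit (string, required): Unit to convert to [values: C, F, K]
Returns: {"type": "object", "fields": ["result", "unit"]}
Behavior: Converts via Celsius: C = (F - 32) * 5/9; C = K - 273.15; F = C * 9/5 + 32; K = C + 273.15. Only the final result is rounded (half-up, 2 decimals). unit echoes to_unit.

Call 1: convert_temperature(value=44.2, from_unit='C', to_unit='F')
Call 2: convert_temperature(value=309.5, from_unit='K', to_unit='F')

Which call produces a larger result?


Call 1:
  Input already in C: 44.2
  To F: 44.2 * 9/5 + 32 = 111.56
  Round to 2 decimals: 111.56
  -> 111.56 F
Call 2:
  To C: 309.5 - 273.15 = 36.35
  To F: 36.35 * 9/5 + 32 = 97.43
  Round to 2 decimals: 97.43
  -> 97.43 F
Call 1 (111.56 F)


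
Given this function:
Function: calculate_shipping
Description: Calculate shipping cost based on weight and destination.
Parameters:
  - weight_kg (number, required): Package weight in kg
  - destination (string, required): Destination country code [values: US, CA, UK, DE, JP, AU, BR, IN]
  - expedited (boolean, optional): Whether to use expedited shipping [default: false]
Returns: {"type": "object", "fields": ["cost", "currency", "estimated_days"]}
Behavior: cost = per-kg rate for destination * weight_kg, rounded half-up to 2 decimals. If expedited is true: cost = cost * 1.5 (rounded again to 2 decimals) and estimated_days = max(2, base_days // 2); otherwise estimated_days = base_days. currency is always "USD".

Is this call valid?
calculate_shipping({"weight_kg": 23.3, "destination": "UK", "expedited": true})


Checking all required parameters present and types match... All valid.
Valid


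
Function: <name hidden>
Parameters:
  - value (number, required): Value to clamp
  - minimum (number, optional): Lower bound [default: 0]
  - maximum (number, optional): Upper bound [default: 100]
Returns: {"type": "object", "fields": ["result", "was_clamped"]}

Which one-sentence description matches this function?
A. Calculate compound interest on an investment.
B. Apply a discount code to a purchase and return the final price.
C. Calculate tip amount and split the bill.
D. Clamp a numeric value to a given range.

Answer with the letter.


Parameters value, minimum, maximum and return ["result", "was_clamped"] fit: Clamp a numeric value to a given range.
D


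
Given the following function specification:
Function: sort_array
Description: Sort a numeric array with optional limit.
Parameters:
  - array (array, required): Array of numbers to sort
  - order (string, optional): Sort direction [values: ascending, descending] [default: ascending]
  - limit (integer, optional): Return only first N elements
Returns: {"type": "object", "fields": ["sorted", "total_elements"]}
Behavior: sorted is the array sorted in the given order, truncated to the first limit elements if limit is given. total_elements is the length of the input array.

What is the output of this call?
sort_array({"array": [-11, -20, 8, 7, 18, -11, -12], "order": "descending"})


sorted descending: [18, 8, 7, -11, -11, -12, -20]
total_elements = len(input) = 7
Output:
{"sorted": [18, 8, 7, -11, -11, -12, -20], "total_elements": 7}


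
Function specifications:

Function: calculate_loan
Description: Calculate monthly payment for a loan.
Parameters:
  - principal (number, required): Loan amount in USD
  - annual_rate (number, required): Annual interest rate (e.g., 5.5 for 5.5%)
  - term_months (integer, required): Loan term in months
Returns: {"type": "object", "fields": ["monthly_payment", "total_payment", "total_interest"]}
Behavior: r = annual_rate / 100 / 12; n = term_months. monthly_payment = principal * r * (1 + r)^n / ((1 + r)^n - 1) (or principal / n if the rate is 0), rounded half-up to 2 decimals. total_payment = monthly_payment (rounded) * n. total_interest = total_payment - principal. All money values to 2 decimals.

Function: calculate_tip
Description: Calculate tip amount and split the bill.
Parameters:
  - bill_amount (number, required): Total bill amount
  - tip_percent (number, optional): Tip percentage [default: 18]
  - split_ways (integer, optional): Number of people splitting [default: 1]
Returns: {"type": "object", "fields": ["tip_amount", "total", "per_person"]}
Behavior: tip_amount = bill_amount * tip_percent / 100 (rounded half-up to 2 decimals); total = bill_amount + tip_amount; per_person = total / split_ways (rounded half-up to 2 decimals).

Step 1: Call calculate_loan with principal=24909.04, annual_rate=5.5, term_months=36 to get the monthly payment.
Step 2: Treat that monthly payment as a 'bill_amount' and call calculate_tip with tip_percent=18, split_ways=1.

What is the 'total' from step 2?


Step 1: calculate_loan(principal=24909.04, annual_rate=5.5, term_months=36)
  r = 5.5 / 100 / 12 = 0.004583333333 (keep full precision)
  (1 + r)^36 = 1.1789486
  monthly_payment = 24909.04 * 0.004583333333 * 1.1789486 / (1.1789486 - 1) = 752.150926 -> 752.15
  total_payment = 752.15 * 36 = 27077.40
  total_interest = 27077.40 - 24909.04 = 2168.36
  -> monthly_payment = 752.15
Step 2: calculate_tip(bill_amount=752.15, tip_percent=18, split_ways=1)
  tip_amount = 752.15 * 18/100 = 135.387 -> 135.39
  total = 752.15 + 135.39 = 887.54
  per_person = 887.54 / 1 = 887.54 -> 887.54
  -> total = 887.54
$887.54


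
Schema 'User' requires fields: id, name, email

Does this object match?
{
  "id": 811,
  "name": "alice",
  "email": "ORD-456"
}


Checking required fields... All present.
Valid - all required fields present


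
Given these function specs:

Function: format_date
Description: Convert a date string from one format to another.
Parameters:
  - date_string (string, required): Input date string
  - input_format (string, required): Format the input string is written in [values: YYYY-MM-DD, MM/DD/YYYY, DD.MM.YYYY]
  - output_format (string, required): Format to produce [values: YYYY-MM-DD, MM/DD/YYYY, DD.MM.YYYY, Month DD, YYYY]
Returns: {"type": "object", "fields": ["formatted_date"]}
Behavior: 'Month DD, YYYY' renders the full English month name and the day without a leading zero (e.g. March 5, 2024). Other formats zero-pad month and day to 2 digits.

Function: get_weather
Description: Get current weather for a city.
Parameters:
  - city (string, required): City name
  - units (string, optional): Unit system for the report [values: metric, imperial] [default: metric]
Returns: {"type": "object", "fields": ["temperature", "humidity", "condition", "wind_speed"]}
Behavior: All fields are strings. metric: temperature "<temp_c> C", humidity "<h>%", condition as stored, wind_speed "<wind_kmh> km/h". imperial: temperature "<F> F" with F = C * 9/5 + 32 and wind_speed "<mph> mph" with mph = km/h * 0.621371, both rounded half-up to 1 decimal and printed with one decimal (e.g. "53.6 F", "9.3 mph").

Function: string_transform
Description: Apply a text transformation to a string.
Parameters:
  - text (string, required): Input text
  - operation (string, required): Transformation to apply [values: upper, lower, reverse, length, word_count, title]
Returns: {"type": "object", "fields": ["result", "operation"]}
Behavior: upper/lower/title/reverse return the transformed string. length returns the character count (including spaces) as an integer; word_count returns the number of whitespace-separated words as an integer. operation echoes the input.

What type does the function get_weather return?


The get_weather spec declares Returns: {"type": "object", "fields": ["temperature", "humidity", "condition", "wind_speed"]}
Type:
object


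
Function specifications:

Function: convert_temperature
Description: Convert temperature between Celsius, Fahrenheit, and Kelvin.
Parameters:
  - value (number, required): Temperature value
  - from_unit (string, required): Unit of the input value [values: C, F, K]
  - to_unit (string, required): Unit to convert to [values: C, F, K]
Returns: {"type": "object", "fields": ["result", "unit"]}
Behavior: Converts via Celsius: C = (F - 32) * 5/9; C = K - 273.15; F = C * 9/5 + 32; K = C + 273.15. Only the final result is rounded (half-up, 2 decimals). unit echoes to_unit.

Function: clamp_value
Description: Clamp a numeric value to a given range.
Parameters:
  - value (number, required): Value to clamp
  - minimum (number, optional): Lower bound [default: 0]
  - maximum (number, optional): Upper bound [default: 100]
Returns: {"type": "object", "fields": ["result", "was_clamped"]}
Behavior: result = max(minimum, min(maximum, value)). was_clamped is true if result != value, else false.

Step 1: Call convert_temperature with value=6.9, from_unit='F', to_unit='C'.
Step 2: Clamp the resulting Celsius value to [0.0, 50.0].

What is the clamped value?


Step 1: convert_temperature(value=6.9, from_unit=F, to_unit=C)
  To C: (6.9 - 32) * 5/9 = -13.944444
  Target is C: -13.944444
  Round to 2 decimals: -13.94
  -> result = -13.94 C
Step 2: clamp_value(value=-13.94, minimum=0.0, maximum=50.0)
  result = max(0.0, min(50.0, -13.94)) = max(0.0, -13.94) = 0.0
  was_clamped = (0.0 != -13.94) = true
  -> result = 0.0
0.0


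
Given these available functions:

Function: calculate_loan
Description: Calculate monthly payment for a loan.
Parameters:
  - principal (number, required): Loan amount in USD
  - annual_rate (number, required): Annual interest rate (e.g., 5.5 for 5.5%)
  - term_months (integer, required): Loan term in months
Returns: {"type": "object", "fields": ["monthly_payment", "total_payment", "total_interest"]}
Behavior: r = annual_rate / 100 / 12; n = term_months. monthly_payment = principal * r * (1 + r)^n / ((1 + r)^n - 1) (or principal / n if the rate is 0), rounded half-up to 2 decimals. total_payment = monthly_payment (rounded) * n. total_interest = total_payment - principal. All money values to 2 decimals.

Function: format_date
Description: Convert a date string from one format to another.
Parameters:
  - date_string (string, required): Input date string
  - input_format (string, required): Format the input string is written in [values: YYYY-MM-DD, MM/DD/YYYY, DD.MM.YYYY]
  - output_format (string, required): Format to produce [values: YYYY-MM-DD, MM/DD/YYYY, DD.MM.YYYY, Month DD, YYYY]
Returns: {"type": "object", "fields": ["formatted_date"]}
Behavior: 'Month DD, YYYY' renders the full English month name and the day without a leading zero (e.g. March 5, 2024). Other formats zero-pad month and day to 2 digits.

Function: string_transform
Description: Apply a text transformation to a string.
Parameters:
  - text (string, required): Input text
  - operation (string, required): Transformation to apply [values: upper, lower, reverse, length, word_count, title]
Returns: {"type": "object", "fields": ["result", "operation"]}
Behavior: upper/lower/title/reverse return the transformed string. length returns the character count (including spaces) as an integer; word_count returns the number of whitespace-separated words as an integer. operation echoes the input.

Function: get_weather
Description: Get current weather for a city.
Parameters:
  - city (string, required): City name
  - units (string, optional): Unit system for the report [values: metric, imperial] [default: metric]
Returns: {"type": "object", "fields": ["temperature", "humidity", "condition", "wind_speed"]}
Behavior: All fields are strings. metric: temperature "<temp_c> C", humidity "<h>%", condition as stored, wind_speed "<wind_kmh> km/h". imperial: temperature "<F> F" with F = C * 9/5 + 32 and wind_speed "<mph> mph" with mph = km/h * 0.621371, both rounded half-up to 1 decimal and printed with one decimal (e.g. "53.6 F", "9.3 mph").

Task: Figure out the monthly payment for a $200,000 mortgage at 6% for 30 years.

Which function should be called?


The task needs a function whose description is: Calculate monthly payment for a loan.
calculate_loan


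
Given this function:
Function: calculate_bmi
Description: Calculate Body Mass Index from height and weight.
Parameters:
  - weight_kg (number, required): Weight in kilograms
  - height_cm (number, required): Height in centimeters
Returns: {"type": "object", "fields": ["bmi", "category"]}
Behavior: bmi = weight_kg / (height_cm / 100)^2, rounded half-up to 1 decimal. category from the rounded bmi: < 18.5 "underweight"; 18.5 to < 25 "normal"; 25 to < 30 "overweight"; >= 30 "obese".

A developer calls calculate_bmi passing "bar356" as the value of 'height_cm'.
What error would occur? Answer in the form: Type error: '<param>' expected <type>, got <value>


Spec: 'height_cm' is declared as number; "bar356" is a string.
Type error: 'height_cm' expected number, got "bar356"


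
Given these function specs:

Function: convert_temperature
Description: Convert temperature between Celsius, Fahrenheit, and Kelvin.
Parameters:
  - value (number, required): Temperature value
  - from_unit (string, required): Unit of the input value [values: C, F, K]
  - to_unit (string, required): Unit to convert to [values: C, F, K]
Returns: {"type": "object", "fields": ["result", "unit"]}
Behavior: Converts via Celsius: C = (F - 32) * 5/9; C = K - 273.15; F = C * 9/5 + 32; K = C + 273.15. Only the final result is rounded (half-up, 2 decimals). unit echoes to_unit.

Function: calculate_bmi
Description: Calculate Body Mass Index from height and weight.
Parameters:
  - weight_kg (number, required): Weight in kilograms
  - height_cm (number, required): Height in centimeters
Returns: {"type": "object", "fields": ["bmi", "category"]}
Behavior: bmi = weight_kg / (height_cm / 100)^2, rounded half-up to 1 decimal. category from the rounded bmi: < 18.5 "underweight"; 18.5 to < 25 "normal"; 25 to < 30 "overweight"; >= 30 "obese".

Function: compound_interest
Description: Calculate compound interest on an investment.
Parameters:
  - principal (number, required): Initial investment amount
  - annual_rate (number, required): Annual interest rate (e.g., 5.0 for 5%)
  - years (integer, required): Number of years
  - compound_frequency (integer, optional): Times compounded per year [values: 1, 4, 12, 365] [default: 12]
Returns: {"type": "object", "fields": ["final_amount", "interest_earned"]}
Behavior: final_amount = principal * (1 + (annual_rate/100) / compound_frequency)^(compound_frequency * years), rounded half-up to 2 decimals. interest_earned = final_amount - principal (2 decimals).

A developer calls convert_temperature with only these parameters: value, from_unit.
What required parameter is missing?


Required parameters: value, from_unit, to_unit
Provided: value, from_unit
Missing: to_unit
to_unit


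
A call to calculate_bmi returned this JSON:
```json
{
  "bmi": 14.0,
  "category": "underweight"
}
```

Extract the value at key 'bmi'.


14.0


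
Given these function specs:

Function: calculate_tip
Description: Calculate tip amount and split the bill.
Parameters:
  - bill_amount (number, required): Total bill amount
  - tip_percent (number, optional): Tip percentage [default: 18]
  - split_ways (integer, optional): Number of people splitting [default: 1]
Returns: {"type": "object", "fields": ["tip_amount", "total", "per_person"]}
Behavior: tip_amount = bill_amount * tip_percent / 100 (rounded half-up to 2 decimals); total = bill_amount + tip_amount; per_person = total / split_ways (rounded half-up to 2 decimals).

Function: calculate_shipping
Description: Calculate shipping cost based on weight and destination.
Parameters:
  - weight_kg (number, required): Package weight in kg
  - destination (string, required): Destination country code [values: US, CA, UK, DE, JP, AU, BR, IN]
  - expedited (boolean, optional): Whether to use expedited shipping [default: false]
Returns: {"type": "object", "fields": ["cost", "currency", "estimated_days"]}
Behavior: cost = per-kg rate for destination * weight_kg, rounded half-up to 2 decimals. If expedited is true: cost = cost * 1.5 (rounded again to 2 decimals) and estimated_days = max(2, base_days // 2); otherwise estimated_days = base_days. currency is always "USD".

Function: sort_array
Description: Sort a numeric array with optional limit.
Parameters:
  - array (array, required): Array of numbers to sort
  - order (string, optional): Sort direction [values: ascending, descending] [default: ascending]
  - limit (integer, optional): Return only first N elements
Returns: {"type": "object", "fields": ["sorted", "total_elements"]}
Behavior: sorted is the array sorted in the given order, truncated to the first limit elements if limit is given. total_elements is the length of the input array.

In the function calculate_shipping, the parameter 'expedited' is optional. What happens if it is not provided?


The calculate_shipping spec declares:
  - expedited (boolean, optional): Whether to use expedited shipping [default: false]
It defaults to false


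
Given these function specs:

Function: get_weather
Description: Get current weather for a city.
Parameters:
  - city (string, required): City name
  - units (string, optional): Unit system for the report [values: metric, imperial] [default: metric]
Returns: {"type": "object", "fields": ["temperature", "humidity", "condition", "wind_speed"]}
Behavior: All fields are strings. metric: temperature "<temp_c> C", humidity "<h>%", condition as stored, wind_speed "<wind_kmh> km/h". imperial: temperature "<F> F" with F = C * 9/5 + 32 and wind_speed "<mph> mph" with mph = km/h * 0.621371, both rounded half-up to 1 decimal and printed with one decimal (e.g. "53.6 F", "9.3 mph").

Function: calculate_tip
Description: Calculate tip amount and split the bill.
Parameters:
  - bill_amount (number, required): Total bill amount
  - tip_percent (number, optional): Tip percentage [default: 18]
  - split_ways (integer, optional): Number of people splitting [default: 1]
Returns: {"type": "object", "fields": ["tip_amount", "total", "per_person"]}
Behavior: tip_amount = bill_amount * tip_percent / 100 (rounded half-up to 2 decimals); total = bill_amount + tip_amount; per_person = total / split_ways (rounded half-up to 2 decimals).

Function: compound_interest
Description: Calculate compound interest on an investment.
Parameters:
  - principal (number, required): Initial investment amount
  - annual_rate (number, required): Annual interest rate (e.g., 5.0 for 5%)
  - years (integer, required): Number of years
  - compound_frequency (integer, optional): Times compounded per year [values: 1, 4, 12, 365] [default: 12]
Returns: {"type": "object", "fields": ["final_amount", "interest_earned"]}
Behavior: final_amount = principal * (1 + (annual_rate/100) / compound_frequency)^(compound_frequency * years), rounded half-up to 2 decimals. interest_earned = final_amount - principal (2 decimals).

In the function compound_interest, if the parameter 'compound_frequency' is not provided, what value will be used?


The compound_interest spec declares:
  - compound_frequency (integer, optional): Times compounded per year [values: 1, 4, 12, 365] [default: 12]
Default:
12


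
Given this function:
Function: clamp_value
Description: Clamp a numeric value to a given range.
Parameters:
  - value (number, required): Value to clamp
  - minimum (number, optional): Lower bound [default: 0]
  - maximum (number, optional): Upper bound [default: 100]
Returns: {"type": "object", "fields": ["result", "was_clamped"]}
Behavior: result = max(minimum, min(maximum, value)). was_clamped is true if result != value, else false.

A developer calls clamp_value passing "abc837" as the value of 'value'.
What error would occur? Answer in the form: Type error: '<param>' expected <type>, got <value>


Spec: 'value' is declared as number; "abc837" is a string.
Type error: 'value' expected number, got "abc837"


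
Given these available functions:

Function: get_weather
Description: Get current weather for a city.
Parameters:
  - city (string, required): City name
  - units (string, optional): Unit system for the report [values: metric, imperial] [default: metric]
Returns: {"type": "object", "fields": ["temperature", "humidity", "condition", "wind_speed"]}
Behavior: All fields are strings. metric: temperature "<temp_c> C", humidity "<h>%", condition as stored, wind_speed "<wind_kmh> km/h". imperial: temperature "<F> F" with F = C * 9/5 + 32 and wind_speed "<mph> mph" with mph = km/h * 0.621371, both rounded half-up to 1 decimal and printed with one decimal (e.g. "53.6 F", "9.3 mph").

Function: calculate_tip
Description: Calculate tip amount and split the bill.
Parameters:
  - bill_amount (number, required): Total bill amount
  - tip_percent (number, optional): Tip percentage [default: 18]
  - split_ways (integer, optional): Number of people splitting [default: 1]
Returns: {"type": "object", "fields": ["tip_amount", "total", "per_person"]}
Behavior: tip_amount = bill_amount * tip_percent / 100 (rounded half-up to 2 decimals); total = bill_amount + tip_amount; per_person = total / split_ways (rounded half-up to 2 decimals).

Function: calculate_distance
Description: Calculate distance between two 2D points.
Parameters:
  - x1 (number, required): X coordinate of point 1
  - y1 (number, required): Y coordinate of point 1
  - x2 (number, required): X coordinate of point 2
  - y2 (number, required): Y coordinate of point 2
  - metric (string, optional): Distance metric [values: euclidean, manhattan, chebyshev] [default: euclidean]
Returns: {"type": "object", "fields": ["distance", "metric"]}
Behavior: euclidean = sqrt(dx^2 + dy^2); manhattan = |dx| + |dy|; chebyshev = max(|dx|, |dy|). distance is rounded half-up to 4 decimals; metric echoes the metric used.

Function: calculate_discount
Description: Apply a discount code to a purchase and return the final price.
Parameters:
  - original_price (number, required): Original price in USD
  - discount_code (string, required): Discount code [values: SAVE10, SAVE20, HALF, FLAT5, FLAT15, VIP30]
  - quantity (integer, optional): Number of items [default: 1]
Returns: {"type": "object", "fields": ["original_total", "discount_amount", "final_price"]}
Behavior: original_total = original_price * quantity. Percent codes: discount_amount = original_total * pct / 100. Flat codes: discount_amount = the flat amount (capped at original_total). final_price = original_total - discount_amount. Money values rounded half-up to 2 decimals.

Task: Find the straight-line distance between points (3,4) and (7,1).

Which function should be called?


The task needs a function whose description is: Calculate distance between two 2D points.
calculate_distance


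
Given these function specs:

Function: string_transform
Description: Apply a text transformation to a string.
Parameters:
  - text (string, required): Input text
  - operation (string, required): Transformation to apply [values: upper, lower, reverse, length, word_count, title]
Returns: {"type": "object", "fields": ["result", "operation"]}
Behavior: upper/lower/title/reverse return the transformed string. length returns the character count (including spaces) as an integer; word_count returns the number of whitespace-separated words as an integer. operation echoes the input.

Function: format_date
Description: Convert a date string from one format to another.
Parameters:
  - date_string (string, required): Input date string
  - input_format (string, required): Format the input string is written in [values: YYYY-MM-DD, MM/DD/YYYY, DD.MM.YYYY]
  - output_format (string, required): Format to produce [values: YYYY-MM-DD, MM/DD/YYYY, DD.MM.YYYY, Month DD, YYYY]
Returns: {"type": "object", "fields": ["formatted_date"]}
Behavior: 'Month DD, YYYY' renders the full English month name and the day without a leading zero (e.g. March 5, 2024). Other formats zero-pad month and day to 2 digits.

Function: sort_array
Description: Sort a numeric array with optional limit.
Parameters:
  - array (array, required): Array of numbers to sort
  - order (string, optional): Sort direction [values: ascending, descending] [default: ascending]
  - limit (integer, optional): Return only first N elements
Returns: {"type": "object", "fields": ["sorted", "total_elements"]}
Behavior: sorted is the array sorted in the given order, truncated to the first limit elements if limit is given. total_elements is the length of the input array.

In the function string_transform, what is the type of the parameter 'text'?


The string_transform spec declares:
  - text (string, required): Input text
Type:
string


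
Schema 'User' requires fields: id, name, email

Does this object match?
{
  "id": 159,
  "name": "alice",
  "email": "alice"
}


Checking required fields... All present.
Valid - all required fields present


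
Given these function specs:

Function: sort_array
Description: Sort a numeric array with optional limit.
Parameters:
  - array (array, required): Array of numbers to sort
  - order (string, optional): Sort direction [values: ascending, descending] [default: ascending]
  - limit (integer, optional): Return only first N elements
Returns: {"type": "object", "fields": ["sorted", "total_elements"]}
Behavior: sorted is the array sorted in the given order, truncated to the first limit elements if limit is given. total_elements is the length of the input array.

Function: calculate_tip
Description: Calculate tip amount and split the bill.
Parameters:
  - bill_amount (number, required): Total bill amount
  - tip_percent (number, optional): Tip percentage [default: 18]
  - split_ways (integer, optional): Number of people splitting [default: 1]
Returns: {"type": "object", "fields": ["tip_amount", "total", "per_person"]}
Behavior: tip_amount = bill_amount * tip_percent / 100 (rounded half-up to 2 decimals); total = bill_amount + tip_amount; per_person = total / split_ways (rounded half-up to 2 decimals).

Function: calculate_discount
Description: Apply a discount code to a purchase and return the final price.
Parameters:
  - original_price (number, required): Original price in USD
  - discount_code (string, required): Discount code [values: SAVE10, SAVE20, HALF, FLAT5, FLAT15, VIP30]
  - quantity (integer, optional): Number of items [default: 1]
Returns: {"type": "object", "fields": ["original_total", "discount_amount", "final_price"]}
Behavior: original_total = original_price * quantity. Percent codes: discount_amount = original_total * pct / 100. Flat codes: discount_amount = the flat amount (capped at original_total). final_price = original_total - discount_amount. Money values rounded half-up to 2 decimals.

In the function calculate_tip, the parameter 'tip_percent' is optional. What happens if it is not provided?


The calculate_tip spec declares:
  - tip_percent (number, optional): Tip percentage [default: 18]
It defaults to 18


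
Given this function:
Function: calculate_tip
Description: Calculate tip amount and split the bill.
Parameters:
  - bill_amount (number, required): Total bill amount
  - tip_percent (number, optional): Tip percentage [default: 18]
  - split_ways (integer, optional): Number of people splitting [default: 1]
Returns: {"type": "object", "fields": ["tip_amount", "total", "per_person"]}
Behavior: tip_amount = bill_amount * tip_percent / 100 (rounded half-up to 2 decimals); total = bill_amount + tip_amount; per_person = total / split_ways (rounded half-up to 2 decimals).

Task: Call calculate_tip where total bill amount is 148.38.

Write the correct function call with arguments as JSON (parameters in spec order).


Mapping each described value to its parameter name:
  'Total bill amount' -> bill_amount = 148.38
calculate_tip({"bill_amount": 148.38})


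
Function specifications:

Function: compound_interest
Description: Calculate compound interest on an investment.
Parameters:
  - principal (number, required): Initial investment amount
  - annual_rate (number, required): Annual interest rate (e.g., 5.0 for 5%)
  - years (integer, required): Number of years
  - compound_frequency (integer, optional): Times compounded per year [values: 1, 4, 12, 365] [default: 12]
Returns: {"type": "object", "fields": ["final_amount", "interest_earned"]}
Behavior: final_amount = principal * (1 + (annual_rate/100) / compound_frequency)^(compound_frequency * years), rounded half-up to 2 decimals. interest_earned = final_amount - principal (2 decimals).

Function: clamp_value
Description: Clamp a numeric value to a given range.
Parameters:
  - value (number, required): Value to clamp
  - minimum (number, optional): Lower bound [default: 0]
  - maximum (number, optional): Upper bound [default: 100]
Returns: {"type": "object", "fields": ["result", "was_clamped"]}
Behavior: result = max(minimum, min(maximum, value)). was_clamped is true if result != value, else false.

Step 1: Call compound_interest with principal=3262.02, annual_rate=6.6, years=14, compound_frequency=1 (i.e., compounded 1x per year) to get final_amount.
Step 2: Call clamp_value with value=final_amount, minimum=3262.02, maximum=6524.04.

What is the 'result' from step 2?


Step 1: compound_interest
  rate per period = 6.6/100/1 = 0.066 (keep full precision); periods = 1 * 14 = 14
  (1 + 0.066)^14 = 2.44681349
  final_amount = 3262.02 * 2.44681349 = 7981.55453 -> 7981.55
  interest_earned = 7981.55 - 3262.02 = 4719.53
  -> final_amount = 7981.55
Step 2: clamp_value(value=7981.55, minimum=3262.02, maximum=6524.04)
  result = max(3262.02, min(6524.04, 7981.55)) = max(3262.02, 6524.04) = 6524.04
  was_clamped = (6524.04 != 7981.55) = true
  -> result = 6524.04
6524.04


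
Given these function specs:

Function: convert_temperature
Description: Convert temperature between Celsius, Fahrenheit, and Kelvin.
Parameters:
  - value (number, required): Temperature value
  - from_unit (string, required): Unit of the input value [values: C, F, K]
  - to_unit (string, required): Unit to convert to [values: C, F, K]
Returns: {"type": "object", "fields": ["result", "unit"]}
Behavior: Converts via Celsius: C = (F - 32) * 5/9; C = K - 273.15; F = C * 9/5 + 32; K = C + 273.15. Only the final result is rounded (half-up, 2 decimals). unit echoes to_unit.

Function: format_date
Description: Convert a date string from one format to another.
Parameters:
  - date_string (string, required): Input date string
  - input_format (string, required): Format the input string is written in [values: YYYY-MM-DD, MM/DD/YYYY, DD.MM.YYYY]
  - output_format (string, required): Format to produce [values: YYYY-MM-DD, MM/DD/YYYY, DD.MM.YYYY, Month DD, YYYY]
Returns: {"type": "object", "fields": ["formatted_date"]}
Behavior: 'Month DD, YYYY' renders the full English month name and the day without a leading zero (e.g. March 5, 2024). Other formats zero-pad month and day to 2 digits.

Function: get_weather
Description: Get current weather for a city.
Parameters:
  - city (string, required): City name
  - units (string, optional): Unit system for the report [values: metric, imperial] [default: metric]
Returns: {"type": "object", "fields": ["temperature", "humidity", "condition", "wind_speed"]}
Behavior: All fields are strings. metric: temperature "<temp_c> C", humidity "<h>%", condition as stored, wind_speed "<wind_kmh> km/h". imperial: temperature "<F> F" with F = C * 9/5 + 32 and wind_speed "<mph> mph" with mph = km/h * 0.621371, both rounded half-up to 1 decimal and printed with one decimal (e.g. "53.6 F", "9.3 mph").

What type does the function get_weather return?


The get_weather spec declares Returns: {"type": "object", "fields": ["temperature", "humidity", "condition", "wind_speed"]}
Type:
object


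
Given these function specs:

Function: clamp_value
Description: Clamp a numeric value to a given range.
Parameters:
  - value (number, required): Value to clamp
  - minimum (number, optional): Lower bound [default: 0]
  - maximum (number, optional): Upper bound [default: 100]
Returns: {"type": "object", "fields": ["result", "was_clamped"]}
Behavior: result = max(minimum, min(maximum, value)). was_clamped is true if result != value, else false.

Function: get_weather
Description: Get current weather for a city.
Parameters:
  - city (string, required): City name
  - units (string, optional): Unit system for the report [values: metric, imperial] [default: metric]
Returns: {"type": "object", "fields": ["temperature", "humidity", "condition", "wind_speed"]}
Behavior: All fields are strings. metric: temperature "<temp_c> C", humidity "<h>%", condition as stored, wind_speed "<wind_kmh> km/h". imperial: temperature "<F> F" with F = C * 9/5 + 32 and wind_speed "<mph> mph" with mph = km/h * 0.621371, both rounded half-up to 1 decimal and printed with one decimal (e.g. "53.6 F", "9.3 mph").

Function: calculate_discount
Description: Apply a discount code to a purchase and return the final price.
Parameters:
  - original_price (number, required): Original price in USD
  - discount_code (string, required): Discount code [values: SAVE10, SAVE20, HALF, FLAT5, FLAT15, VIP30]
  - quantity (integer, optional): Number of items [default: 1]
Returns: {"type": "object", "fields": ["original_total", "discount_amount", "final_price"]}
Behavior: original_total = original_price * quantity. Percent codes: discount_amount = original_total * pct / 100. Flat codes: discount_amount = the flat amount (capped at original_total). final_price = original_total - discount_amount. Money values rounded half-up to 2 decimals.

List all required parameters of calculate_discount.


Parameters of calculate_discount and their required/optional flag:
  original_price: required
  discount_code: required
  quantity: optional
discount_code, original_price
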